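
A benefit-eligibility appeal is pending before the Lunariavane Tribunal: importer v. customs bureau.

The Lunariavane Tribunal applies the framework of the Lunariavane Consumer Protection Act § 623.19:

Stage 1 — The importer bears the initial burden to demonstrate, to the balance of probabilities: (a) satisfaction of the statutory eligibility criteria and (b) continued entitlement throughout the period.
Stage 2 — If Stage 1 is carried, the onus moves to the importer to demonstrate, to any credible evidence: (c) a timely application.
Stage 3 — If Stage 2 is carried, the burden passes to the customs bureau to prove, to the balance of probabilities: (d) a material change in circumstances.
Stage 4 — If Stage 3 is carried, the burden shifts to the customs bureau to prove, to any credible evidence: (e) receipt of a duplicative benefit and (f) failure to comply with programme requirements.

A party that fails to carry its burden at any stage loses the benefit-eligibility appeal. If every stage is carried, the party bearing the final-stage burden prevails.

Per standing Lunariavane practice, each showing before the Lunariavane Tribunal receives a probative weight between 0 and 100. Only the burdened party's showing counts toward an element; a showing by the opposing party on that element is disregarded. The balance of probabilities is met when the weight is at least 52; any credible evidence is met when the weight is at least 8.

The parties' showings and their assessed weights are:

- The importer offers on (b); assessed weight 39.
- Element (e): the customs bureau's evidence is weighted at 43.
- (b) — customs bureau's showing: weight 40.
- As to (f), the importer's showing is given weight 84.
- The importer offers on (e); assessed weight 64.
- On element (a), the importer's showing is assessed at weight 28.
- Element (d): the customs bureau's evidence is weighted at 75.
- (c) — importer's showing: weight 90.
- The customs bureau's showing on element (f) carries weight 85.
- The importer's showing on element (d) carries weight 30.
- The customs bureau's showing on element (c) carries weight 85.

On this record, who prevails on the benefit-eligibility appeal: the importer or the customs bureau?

Stage 1 — burden on importer; standard: the balance of probabilities (weight is at least 52).
    (a): 28 < 52 [not met]
    (b): 39 (customs bureau's 40 disregarded) < 52 [not met]
  Stage 1 not carried; the importer fails its burden.
The customs bureau prevails.

customs bureau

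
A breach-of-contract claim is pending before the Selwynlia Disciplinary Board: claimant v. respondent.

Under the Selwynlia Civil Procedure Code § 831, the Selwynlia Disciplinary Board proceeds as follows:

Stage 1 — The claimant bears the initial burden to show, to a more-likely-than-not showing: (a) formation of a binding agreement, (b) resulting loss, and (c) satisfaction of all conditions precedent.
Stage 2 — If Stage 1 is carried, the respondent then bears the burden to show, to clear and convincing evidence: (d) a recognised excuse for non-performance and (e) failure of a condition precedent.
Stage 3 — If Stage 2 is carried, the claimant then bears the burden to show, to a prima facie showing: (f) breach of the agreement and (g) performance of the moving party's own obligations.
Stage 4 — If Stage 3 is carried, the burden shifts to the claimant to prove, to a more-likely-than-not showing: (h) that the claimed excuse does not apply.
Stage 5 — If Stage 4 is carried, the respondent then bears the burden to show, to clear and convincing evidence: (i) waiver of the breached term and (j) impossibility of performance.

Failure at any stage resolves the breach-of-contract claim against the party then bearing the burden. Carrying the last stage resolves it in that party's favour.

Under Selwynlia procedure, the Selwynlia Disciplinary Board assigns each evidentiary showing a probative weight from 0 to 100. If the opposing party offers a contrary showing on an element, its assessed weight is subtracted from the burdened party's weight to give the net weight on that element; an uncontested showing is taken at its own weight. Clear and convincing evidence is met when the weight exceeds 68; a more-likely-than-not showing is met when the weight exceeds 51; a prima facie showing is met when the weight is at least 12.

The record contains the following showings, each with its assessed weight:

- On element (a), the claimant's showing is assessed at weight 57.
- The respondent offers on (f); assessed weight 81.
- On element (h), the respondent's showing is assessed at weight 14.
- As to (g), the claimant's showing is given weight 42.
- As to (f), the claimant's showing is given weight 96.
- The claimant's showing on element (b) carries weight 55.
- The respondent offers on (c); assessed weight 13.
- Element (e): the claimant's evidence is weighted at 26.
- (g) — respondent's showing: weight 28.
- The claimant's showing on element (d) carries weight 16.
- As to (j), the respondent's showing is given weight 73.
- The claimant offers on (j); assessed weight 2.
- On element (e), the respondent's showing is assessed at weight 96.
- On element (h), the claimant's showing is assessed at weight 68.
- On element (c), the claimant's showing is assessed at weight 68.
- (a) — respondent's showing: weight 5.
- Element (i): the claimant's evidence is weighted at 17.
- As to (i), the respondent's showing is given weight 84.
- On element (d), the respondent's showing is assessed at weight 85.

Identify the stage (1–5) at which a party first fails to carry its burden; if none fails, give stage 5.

Stage 1 (claimant, a more-likely-than-not showing, weight exceeds 51): (a) net 57−5=52 > 51 — meets; (b) 55 > 51 — meets; (c) net 68−13=55 > 51 — meets.
  The claimant carries Stage 1; the respondent now bears the burden.
Stage 2 (respondent, clear and convincing evidence, weight exceeds 68): (d) net 85−16=69 > 68 — meets; (e) net 96−26=70 > 68 — meets.
  The respondent carries Stage 2; the claimant now bears the burden.
Stage 3 (claimant, a prima facie showing, weight is at least 12): (f) net 96−81=15 ≥ 12 — meets; (g) net 42−28=14 ≥ 12 — meets.
  All elements met. The claimant retains the burden for Stage 4.
Stage 4 (claimant, a more-likely-than-not showing, weight exceeds 51): (h) net 68−14=54 > 51 — meets.
  Stage 4 carried; the burden shifts to the respondent.
Stage 5 (respondent, clear and convincing evidence, weight exceeds 68): (i) net 84−17=67 ≤ 68 — fails; (j) net 73−2=71 > 68 — meets.
  Stage 5 not carried; the respondent fails its burden.
The claimant prevails.

stage 5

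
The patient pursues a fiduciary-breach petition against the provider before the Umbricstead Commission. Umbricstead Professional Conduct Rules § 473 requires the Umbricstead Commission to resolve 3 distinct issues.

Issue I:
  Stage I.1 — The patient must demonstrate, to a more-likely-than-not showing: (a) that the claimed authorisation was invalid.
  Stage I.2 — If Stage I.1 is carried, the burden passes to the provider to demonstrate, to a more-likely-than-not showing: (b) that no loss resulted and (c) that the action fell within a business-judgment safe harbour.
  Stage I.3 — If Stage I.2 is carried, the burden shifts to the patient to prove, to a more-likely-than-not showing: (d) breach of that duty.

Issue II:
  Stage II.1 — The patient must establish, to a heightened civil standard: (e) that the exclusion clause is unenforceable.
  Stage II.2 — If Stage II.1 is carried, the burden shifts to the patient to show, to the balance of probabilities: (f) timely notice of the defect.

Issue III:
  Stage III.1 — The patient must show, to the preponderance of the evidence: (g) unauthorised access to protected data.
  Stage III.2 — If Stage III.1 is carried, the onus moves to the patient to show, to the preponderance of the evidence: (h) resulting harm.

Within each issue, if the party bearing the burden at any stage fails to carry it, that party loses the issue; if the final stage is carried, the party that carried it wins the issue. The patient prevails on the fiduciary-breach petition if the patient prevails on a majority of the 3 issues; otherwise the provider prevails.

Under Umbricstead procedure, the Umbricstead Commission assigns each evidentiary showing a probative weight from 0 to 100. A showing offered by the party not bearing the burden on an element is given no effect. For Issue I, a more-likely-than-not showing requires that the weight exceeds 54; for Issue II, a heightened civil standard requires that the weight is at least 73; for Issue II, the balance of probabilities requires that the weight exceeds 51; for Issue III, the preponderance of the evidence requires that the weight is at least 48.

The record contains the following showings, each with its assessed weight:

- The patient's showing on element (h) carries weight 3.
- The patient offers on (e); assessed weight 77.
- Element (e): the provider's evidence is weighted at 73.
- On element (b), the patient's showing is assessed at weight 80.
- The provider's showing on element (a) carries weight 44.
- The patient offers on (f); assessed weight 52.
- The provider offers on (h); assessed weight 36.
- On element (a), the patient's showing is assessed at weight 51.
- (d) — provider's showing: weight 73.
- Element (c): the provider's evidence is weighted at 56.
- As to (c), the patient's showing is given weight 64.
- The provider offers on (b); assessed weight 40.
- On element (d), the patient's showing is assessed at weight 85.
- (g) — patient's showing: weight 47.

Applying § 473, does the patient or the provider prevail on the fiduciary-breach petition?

— Issue I —
Stage I.1 — burden on patient; standard: a more-likely-than-not showing (weight exceeds 54).
    (a): 51 (provider's 44 disregarded) ≤ 54 [not met]
  The patient does not carry Stage I.1.
The provider prevails on this issue.
— Issue II —
At Stage II.1 the patient must meet a heightened civil standard (weight is at least 73): on (e) the weight is 77 (the provider's 73 is given no effect), ≥ 73, so (e) meets the standard.
  Stage II.1 is satisfied; the patient continues to bear the burden.
At Stage II.2 the patient must meet the balance of probabilities (weight exceeds 51): on (f) the weight is 52, which does exceed 51, so (f) meets the standard.
  The patient carries the last stage.
All stages carried — the patient prevails on this issue.
— Issue III —
Stage III.1 (patient, the preponderance of the evidence, weight is at least 48): (g) 47 < 48 — fails.
  Stage III.1 not carried; the patient fails its burden.
The provider prevails on this issue.
Per-issue: Issue I → provider; Issue II → patient; Issue III → provider. The patient must prevail on a majority of issues; overall, the provider prevails.

provider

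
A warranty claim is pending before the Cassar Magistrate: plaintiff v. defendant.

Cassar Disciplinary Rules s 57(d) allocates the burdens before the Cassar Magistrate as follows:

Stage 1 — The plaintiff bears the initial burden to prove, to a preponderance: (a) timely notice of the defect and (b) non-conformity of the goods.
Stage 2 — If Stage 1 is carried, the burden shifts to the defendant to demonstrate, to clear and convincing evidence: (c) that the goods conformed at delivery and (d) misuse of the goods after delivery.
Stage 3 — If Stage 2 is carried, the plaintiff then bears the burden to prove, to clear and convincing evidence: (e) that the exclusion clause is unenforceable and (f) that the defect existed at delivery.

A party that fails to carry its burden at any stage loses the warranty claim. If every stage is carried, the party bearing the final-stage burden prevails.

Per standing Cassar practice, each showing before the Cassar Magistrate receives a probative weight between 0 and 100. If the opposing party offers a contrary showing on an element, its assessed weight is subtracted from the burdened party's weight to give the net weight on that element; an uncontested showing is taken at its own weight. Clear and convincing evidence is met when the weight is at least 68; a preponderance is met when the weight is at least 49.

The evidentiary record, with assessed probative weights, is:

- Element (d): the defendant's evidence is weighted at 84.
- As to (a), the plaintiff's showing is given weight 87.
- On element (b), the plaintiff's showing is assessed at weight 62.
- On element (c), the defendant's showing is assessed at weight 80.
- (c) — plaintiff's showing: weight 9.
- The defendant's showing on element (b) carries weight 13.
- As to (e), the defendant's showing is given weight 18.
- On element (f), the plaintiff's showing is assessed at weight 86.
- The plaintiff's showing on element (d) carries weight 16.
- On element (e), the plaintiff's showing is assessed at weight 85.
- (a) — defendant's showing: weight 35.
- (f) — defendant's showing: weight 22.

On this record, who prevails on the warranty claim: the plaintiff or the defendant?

defendant

Stage 1 (plaintiff, a preponderance, weight is at least 49): (a) net 87−35=52 ≥ 49 — meets; (b) net 62−13=49 ≥ 49 — meets.
  All elements met. The burden passes to the defendant.
Stage 2 (defendant, clear and convincing evidence, weight is at least 68): (c) net 80−9=71 ≥ 68 — meets; (d) net 84−16=68 ≥ 68 — meets.
  All elements met. The burden passes to the plaintiff.
Stage 3 (plaintiff, clear and convincing evidence, weight is at least 68): (e) net 85−18=67 < 68 — fails; (f) net 86−22=64 < 68 — fails.
  Stage 3 not carried; the plaintiff fails its burden.
The defendant prevails.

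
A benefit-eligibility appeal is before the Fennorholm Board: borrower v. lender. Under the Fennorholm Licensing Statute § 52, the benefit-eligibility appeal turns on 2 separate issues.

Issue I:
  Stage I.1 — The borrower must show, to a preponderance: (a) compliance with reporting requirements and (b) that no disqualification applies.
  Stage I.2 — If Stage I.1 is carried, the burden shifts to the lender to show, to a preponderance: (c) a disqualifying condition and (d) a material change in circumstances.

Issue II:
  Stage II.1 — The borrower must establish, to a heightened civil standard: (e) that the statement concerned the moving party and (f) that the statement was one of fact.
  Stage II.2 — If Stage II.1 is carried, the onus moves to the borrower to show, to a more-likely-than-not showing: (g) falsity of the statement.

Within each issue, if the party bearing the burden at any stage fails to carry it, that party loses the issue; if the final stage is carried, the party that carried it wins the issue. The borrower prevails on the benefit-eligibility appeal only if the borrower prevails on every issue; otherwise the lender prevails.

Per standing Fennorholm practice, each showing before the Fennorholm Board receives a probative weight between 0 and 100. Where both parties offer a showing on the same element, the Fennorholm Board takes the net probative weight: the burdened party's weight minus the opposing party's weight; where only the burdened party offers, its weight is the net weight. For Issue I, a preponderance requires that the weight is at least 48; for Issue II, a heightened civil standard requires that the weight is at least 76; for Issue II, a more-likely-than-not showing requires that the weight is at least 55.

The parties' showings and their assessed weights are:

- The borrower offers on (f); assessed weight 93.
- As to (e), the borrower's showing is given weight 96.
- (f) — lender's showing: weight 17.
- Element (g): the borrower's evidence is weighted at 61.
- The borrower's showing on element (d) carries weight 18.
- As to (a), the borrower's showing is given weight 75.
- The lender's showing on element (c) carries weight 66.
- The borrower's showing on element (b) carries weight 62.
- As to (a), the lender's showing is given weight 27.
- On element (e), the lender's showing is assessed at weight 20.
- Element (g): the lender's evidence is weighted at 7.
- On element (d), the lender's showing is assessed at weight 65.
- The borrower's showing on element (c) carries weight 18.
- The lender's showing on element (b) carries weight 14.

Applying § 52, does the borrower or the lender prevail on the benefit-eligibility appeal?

— Issue I —
At Stage I.1 the borrower must meet a preponderance (weight is at least 48): on (a) the weight is 75 less the opposing 27 gives net 48, which does reach 48, so (a) meets the standard; on (b) the weight is 62 less the opposing 14 gives net 48, ≥ 48, so (b) meets the standard.
  The borrower carries Stage I.1; the lender now bears the burden.
At Stage I.2 the lender must meet a preponderance (weight is at least 48): on (c) the weight is 66 less the opposing 18 gives net 48, which does reach 48, so (c) meets the standard; on (d) the weight is 65 less the opposing 18 gives net 47, which does not reach 48, so (d) does not meet the standard.
  Not every element is met, so the lender fails to carry Stage I.2.
The analysis ends at Stage I.2; the borrower prevails on this issue.
— Issue II —
Stage II.1 — burden on borrower; standard: a heightened civil standard (weight is at least 76).
    (e): 96 − 20 = 76 ≥ 76 [met]
    (f): 93 − 17 = 76 ≥ 76 [met]
  All elements met. The borrower retains the burden for Stage II.2.
Stage II.2 — burden on borrower; standard: a more-likely-than-not showing (weight is at least 55).
    (g): 61 − 7 = 54 < 55 [not met]
  Stage II.2 not carried; the borrower fails its burden.
So the lender prevails on this issue.
Per-issue: Issue I → borrower; Issue II → lender. The borrower must prevail on every issue; overall, the lender prevails.

lender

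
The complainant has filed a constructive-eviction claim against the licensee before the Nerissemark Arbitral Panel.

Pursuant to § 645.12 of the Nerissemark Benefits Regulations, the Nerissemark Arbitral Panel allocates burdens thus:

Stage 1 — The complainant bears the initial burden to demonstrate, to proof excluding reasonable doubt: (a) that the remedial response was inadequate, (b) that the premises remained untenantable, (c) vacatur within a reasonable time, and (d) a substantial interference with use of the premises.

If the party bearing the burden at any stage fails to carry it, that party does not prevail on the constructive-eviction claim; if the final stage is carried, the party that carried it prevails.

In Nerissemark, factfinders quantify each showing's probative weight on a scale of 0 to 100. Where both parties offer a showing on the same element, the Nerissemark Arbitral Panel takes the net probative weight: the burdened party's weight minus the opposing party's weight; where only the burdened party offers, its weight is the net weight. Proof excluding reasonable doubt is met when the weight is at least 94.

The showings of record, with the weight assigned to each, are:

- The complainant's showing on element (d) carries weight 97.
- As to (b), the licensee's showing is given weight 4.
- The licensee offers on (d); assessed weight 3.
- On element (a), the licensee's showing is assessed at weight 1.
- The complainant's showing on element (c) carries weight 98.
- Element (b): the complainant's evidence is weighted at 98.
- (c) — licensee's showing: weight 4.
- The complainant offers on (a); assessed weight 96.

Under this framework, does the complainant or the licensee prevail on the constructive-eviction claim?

At Stage 1 the complainant must meet proof excluding reasonable doubt (weight is at least 94): on (a) the weight is 96 less the opposing 1 gives net 95, ≥ 94, so (a) meets the standard; on (b) the weight is 98 less the opposing 4 gives net 94, ≥ 94, so (b) meets the standard; on (c) the weight is 98 less the opposing 4 gives net 94, ≥ 94, so (c) meets the standard; on (d) the weight is 97 less the opposing 3 gives net 94, which does reach 94, so (d) meets the standard.
  The complainant carries the last stage.
With every stage satisfied, the complainant prevails.

complainant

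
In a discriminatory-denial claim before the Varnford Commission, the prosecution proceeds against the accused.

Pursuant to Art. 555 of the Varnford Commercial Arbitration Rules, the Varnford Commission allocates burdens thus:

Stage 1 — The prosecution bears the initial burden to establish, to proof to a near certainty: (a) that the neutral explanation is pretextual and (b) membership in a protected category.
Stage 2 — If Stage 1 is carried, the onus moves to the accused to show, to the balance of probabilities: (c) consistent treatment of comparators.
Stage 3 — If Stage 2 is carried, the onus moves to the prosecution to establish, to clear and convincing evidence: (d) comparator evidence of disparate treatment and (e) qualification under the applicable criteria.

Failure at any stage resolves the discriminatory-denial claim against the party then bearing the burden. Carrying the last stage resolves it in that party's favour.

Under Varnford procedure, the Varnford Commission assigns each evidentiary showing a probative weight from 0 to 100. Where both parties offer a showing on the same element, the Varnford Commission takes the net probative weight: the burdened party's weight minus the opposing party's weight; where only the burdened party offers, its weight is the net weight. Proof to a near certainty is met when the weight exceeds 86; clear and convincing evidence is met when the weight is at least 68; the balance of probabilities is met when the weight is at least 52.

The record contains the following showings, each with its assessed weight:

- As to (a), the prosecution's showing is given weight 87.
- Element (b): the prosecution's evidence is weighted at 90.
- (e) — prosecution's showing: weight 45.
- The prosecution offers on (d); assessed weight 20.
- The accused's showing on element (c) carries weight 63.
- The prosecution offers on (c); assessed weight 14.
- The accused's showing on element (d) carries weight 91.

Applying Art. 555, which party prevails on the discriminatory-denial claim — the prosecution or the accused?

prosecution

Stage 1 (prosecution, proof to a near certainty, weight exceeds 86): (a) 87 > 86 — meets; (b) 90 > 86 — meets.
  Stage 1 carried; the burden shifts to the accused.
Stage 2 (accused, the balance of probabilities, weight is at least 52): (c) net 63−14=49 < 52 — fails.
  Not every element is met, so the accused fails to carry Stage 2.
So the prosecution prevails.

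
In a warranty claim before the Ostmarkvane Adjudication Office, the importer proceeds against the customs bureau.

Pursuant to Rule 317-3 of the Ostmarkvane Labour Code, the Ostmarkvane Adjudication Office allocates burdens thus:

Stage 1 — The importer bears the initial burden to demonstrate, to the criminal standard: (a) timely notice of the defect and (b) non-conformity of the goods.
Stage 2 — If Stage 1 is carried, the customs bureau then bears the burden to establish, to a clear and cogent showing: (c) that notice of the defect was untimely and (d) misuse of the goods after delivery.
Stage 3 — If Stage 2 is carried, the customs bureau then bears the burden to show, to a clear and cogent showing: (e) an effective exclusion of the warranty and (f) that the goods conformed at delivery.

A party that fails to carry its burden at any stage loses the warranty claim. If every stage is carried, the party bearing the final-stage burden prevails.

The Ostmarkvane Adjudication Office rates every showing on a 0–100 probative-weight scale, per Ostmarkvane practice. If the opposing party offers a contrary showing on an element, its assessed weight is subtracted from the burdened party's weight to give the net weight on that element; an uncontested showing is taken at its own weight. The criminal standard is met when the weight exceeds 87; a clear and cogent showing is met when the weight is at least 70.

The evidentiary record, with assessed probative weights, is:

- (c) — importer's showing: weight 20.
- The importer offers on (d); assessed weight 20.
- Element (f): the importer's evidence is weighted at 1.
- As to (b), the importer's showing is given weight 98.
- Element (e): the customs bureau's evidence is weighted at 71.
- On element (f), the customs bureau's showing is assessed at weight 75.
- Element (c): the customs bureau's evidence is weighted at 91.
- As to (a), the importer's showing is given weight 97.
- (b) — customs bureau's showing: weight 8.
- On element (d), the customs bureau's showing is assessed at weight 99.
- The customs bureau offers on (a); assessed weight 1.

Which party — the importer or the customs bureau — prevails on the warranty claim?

At Stage 1 the importer must meet the criminal standard (weight exceeds 87): on (a) the weight is 97 less the opposing 1 gives net 96, which does exceed 87, so (a) meets the standard; on (b) the weight is 98 less the opposing 8 gives net 90, > 87, so (b) meets the standard.
  Stage 1 is satisfied; the onus moves to the customs bureau.
At Stage 2 the customs bureau must meet a clear and cogent showing (weight is at least 70): on (c) the weight is 91 less the opposing 20 gives net 71, which does reach 70, so (c) meets the standard; on (d) the weight is 99 less the opposing 20 gives net 79, ≥ 70, so (d) meets the standard.
  Stage 2 carried; the burden remains with the customs bureau.
At Stage 3 the customs bureau must meet a clear and cogent showing (weight is at least 70): on (e) the weight is 71, which does reach 70, so (e) meets the standard; on (f) the weight is 75 less the opposing 1 gives net 74, ≥ 70, so (f) meets the standard.
  The customs bureau carries the last stage.
Every stage carried; the customs bureau prevails.

customs bureau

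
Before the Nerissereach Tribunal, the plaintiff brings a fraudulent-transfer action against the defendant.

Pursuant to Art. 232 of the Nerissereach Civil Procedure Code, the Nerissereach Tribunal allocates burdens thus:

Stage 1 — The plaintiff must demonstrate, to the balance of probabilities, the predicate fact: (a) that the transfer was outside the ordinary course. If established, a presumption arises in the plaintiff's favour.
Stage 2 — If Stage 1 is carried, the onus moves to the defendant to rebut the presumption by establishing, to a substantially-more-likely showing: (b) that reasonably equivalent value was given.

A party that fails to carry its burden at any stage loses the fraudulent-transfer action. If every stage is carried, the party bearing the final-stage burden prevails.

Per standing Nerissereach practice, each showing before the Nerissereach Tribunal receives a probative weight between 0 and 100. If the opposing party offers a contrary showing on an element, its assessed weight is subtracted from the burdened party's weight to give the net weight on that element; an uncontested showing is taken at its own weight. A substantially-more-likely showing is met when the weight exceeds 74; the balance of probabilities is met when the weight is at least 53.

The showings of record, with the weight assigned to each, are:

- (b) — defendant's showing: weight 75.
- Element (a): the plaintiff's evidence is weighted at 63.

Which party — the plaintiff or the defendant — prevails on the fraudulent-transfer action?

defendant

Stage 1 — burden on plaintiff; standard: the balance of probabilities (weight is at least 53).
    (a): 63 ≥ 53 [met]
  Stage 1 carried; the burden shifts to the defendant.
Stage 2 — burden on defendant; standard: a substantially-more-likely showing (weight exceeds 74).
    (b): 75 > 74 [met]
  All elements met at the final stage.
All stages carried — the defendant prevails.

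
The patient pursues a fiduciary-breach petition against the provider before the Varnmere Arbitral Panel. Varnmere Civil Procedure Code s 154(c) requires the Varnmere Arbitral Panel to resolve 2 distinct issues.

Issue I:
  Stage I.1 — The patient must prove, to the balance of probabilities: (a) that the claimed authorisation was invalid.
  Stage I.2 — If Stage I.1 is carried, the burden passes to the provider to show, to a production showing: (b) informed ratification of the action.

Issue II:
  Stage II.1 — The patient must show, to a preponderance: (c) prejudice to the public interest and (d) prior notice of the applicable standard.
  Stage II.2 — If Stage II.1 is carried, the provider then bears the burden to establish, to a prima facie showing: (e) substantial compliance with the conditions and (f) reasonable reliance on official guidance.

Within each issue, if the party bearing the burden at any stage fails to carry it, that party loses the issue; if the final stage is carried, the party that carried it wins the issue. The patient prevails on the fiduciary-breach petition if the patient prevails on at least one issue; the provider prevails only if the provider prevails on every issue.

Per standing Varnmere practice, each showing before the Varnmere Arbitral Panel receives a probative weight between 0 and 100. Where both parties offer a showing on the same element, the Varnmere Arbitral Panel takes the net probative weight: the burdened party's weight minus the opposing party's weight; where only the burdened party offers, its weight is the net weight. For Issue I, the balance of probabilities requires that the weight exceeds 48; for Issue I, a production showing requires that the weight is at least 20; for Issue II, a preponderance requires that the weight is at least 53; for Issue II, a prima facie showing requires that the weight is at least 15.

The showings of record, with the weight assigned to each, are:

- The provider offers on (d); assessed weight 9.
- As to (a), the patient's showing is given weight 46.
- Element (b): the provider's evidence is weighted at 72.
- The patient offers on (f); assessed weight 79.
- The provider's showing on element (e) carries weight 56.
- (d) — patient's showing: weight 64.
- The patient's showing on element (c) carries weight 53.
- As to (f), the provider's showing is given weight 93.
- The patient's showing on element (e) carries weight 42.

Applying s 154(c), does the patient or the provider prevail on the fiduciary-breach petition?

— Issue I —
Stage I.1 (patient, the balance of probabilities, weight exceeds 48): (a) 46 ≤ 48 — fails.
  Stage I.1 not carried; the patient fails its burden.
The provider prevails on this issue.
— Issue II —
Stage II.1 (patient, a preponderance, weight is at least 53): (c) 53 ≥ 53 — meets; (d) net 64−9=55 ≥ 53 — meets.
  The patient carries Stage II.1; the provider now bears the burden.
Stage II.2 (provider, a prima facie showing, weight is at least 15): (e) net 56−42=14 < 15 — fails; (f) net 93−79=14 < 15 — fails.
  The provider does not carry Stage II.2.
So the patient prevails on this issue.
Per-issue: Issue I → provider; Issue II → patient. The patient must prevail on at least one issue; overall, the patient prevails.

patient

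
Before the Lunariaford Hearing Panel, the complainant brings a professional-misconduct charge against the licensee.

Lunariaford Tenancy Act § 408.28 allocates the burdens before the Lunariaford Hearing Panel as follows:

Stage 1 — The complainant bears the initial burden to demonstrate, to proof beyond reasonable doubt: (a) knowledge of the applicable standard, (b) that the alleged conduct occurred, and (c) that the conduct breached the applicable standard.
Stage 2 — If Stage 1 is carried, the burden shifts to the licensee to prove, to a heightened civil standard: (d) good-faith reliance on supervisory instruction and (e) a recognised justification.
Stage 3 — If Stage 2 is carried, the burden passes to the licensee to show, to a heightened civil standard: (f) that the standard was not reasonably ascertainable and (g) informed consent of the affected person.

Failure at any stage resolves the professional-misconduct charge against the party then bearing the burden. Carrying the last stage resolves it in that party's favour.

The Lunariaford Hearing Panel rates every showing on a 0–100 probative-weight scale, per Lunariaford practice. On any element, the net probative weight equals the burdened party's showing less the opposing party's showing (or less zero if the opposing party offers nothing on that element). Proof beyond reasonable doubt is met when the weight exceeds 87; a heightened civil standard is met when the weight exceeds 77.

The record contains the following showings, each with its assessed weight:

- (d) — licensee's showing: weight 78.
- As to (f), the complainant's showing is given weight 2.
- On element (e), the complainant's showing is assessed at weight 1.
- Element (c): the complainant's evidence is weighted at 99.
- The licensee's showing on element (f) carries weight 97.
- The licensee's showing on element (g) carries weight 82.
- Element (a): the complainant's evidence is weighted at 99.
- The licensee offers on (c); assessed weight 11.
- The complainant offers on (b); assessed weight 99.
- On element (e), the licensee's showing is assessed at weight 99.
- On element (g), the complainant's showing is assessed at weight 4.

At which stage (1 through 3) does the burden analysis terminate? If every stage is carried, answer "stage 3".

Stage 1 (complainant, proof beyond reasonable doubt, weight exceeds 87): (a) 99 > 87 — meets; (b) 99 > 87 — meets; (c) net 99−11=88 > 87 — meets.
  All elements met. The burden passes to the licensee.
Stage 2 (licensee, a heightened civil standard, weight exceeds 77): (d) 78 > 77 — meets; (e) net 99−1=98 > 77 — meets.
  All elements met. The licensee retains the burden for Stage 3.
Stage 3 (licensee, a heightened civil standard, weight exceeds 77): (f) net 97−2=95 > 77 — meets; (g) net 82−4=78 > 77 — meets.
  The licensee carries the last stage.
All stages carried — the licensee prevails.

stage 3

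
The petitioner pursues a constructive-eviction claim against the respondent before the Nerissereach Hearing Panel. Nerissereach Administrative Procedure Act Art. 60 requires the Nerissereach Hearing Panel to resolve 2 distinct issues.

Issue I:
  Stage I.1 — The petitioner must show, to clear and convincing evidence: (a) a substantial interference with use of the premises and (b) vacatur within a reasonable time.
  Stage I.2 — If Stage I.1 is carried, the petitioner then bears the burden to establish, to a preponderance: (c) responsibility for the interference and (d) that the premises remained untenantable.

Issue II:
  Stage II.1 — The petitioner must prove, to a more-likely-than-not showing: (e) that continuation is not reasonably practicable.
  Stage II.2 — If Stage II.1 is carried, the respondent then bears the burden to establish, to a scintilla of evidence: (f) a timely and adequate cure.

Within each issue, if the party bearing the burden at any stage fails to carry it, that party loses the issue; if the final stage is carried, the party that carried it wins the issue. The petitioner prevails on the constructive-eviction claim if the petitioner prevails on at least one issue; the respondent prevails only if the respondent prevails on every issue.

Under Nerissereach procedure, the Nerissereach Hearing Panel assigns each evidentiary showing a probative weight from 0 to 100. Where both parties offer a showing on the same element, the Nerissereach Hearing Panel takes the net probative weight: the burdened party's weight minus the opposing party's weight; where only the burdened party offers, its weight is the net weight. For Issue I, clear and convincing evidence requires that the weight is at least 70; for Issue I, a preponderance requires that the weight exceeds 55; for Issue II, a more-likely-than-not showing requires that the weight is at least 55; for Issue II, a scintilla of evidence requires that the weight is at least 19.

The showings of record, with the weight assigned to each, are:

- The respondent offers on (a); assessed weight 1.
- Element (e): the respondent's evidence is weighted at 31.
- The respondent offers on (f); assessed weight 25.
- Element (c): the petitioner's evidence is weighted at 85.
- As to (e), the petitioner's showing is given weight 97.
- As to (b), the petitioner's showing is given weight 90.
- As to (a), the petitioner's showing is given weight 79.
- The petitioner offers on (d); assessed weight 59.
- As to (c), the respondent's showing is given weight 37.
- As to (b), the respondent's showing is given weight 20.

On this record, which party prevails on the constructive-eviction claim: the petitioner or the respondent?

— Issue I —
Stage I.1 — burden on petitioner; standard: clear and convincing evidence (weight is at least 70).
    (a): 79 − 1 = 78 ≥ 70 [met]
    (b): 90 − 20 = 70 ≥ 70 [met]
  Stage I.1 is satisfied; the petitioner continues to bear the burden.
Stage I.2 — burden on petitioner; standard: a preponderance (weight exceeds 55).
    (c): 85 − 37 = 48 ≤ 55 [not met]
    (d): 59 > 55 [met]
  Not every element is met, so the petitioner fails to carry Stage I.2.
The respondent prevails on this issue.
— Issue II —
At Stage II.1 the petitioner must meet a more-likely-than-not showing (weight is at least 55): on (e) the weight is 97 less the opposing 31 gives net 66, which does reach 55, so (e) meets the standard.
  Stage II.1 carried; the burden shifts to the respondent.
At Stage II.2 the respondent must meet a scintilla of evidence (weight is at least 19): on (f) the weight is 25, ≥ 19, so (f) meets the standard.
  Stage II.2 carried; the final stage is satisfied.
Every stage carried; the respondent prevails on this issue.
Per-issue: Issue I → respondent; Issue II → respondent. The petitioner must prevail on at least one issue; overall, the respondent prevails.

respondent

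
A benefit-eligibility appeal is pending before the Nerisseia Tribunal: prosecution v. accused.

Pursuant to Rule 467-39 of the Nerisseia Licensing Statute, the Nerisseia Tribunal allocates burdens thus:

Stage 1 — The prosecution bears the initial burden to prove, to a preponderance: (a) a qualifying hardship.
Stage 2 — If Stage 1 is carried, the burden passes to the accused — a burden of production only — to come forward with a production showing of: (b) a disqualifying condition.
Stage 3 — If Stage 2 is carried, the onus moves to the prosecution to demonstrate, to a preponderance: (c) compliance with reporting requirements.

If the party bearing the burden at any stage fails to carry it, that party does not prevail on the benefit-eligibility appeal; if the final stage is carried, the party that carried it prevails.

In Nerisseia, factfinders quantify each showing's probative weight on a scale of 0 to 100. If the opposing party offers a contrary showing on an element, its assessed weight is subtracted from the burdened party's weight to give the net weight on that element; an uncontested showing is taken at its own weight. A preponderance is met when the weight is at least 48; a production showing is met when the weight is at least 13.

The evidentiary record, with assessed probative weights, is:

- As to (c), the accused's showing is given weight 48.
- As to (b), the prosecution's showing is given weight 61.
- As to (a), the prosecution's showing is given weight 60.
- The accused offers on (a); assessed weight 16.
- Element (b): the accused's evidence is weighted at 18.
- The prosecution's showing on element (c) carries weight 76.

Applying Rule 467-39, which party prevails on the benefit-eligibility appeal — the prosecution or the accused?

accused

At Stage 1 the prosecution must meet a preponderance (weight is at least 48): on (a) the weight is 60 less the opposing 16 gives net 44, < 48, so (a) does not meet the standard.
  Not every element is met, so the prosecution fails to carry Stage 1.
The analysis ends at Stage 1; the accused prevails.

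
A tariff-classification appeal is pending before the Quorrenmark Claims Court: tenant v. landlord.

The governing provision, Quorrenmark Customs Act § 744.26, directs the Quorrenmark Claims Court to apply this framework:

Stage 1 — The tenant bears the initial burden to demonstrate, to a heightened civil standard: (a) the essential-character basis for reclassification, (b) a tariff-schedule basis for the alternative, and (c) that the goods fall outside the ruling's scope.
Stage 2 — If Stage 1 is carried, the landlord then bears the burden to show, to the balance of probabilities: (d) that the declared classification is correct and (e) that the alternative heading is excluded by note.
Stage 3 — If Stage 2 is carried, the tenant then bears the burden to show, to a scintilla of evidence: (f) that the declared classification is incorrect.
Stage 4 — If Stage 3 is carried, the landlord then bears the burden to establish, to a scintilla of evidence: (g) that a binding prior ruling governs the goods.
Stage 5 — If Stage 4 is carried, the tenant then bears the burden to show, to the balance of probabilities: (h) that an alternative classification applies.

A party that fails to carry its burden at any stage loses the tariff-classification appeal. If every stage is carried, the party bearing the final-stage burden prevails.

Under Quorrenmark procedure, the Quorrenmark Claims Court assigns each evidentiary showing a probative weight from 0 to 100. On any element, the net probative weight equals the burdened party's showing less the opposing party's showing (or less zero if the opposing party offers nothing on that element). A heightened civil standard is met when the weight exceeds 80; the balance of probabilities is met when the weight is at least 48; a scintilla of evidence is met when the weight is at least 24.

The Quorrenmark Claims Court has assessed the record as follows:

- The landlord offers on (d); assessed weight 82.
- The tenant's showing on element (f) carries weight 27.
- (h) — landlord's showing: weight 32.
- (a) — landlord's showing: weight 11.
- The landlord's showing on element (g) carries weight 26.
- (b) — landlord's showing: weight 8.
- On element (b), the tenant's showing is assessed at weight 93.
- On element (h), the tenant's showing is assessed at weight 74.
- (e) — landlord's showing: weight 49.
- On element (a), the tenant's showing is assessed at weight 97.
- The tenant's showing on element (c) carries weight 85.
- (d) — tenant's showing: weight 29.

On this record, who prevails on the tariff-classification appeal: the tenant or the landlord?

landlord

At Stage 1 the tenant must meet a heightened civil standard (weight exceeds 80): on (a) the weight is 97 less the opposing 11 gives net 86, which does exceed 80, so (a) meets the standard; on (b) the weight is 93 less the opposing 8 gives net 85, which does exceed 80, so (b) meets the standard; on (c) the weight is 85, > 80, so (c) meets the standard.
  Stage 1 is satisfied; the onus moves to the landlord.
At Stage 2 the landlord must meet the balance of probabilities (weight is at least 48): on (d) the weight is 82 less the opposing 29 gives net 53, which does reach 48, so (d) meets the standard; on (e) the weight is 49, ≥ 48, so (e) meets the standard.
  All elements met. The burden passes to the tenant.
At Stage 3 the tenant must meet a scintilla of evidence (weight is at least 24): on (f) the weight is 27, ≥ 24, so (f) meets the standard.
  All elements met. The burden passes to the landlord.
At Stage 4 the landlord must meet a scintilla of evidence (weight is at least 24): on (g) the weight is 26, which does reach 24, so (g) meets the standard.
  Stage 4 carried; the burden shifts to the tenant.
At Stage 5 the tenant must meet the balance of probabilities (weight is at least 48): on (h) the weight is 74 less the opposing 32 gives net 42, which does not reach 48, so (h) does not meet the standard.
  The tenant does not carry Stage 5.
So the landlord prevails.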